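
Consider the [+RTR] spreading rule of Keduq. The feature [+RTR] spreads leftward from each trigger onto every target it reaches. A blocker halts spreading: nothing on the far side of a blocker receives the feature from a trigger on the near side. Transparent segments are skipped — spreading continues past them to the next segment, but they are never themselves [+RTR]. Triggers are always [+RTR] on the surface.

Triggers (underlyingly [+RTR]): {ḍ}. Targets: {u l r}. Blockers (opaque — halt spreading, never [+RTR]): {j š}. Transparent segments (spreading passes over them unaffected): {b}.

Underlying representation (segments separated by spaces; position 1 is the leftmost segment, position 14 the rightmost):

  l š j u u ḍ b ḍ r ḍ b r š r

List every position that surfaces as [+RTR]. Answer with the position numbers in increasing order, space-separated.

From /ḍ/ at 6 leftward: 5 /u/ → [+RTR]; 4 /u/ → [+RTR]; 3 /j/ blocks.
From /ḍ/ at 8 leftward: 7 /b/ transparent; 6 /ḍ/ is itself a trigger — this domain ends here.
From /ḍ/ at 10 leftward: 9 /r/ → [+RTR]; 8 /ḍ/ is itself a trigger — this domain ends here.
Targets with no active source: positions 1 12 14 stay [-emphatic].

4 5 6 8 9 10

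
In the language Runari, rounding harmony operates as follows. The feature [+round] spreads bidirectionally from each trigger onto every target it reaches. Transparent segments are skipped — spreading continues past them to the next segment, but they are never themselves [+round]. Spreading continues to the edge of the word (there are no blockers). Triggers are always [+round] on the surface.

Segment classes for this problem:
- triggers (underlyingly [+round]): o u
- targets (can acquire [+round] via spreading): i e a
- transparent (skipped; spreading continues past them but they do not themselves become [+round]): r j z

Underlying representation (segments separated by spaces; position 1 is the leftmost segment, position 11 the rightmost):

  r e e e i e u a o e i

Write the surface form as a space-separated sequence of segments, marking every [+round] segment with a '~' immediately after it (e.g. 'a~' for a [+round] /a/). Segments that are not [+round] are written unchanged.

r e~ e~ e~ i~ e~ u~ a~ o~ e~ i~

From /u/ at 7 rightward: 8 /a/ → [+round]; 9 /o/ is itself a trigger — this domain ends here.
From /u/ at 7 leftward: 6 /e/ → [+round]; 5 /i/ → [+round]; 4 /e/ → [+round]; 3 /e/ → [+round]; 2 /e/ → [+round]; 1 /r/ transparent; word edge.
From /o/ at 9 rightward: 10 /e/ → [+round]; 11 /i/ → [+round]; word edge.
From /o/ at 9 leftward: 8 /a/ → [+round]; 7 /u/ is itself a trigger — this domain ends here.
[+round] positions on the surface: 2 3 4 5 6 7 8 9 10 11.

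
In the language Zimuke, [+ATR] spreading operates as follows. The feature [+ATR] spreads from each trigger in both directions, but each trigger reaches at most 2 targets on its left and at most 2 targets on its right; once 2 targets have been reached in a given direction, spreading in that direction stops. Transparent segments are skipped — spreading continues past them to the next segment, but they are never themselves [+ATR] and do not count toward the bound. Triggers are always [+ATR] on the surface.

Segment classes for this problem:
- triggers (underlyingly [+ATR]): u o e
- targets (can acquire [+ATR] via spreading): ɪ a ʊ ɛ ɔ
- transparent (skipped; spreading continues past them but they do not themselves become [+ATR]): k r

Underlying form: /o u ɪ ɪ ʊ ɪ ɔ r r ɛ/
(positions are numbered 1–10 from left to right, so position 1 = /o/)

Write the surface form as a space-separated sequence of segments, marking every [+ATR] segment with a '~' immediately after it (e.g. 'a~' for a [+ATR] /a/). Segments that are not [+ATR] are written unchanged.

From /o/ at 1 rightward: 2 /u/ is itself a trigger — this domain ends here.
From /o/ at 1 leftward: word edge.
From /u/ at 2 rightward: 3 /ɪ/ → [+ATR]; 4 /ɪ/ → [+ATR]; bound reached.
From /u/ at 2 leftward: 1 /o/ is itself a trigger — this domain ends here.
Targets with no active source: positions 5 6 7 10 stay [-ATR].
[+ATR] positions on the surface: 1 2 3 4.

o~ u~ ɪ~ ɪ~ ʊ ɪ ɔ r r ɛ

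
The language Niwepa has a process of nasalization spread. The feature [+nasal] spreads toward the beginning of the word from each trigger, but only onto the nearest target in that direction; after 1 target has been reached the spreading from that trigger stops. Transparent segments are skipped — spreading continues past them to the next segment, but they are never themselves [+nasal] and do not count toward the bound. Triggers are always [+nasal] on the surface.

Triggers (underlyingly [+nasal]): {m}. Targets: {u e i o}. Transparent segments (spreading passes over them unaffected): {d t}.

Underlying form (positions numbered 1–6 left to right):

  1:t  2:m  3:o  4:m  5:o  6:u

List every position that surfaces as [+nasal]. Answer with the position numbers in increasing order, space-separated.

From /m/ at 2 leftward: 1 /t/ transparent; word edge.
From /m/ at 4 leftward: 3 /o/ → [+nasal]; bound reached.
Targets with no active source: positions 5 6 stay [-nasal].

2 3 4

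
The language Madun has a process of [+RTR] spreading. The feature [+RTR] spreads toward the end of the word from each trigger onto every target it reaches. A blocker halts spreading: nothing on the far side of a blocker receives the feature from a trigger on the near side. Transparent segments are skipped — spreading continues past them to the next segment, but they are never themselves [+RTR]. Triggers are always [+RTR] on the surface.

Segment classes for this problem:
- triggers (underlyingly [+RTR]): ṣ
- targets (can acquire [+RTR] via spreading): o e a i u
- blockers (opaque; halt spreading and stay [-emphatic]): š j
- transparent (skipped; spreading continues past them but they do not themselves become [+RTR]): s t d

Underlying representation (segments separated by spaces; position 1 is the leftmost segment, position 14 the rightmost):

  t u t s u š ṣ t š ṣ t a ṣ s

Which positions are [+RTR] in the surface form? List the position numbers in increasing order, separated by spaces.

From /ṣ/ at 7 rightward: 8 /t/ transparent; 9 /š/ blocks.
From /ṣ/ at 10 rightward: 11 /t/ transparent; 12 /a/ → [+RTR]; 13 /ṣ/ is itself a trigger — this domain ends here.
From /ṣ/ at 13 rightward: 14 /s/ transparent; word edge.
Targets with no active source: positions 2 5 stay [-emphatic].

7 10 12 13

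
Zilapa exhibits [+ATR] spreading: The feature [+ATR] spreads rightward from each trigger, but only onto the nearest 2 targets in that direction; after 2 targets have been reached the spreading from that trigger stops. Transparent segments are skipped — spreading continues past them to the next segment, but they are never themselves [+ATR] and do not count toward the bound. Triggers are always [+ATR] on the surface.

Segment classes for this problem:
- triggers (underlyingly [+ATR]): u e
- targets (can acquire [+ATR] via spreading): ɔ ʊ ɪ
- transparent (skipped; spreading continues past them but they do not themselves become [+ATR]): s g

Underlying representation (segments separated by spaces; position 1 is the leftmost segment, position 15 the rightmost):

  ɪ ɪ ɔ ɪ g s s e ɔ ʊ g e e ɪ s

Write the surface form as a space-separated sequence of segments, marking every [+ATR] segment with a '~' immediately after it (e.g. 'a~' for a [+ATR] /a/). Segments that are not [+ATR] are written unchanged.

From /e/ at 8 rightward: 9 /ɔ/ → [+ATR]; 10 /ʊ/ → [+ATR]; bound reached.
From /e/ at 12 rightward: 13 /e/ is itself a trigger — this domain ends here.
From /e/ at 13 rightward: 14 /ɪ/ → [+ATR]; 15 /s/ transparent; word edge.
Targets with no active source: positions 1 2 3 4 stay [-ATR].
[+ATR] positions on the surface: 8 9 10 12 13 14.

ɪ ɪ ɔ ɪ g s s e~ ɔ~ ʊ~ g e~ e~ ɪ~ s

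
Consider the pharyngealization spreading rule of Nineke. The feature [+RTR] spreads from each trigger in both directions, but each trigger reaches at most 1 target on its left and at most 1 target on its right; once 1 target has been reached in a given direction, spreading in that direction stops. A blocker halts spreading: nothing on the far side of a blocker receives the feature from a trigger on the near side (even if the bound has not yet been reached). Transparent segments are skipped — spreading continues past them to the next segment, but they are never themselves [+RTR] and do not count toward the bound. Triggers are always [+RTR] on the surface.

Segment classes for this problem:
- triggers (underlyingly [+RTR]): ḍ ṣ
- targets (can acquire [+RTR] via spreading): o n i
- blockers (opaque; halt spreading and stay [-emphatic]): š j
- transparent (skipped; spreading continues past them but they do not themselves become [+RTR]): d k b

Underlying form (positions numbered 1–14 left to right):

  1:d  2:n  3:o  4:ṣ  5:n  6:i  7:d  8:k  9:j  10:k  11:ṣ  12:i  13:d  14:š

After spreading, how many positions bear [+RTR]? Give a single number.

From /ṣ/ at 4 rightward: 5 /n/ → [+RTR]; bound reached.
From /ṣ/ at 4 leftward: 3 /o/ → [+RTR]; bound reached.
From /ṣ/ at 11 rightward: 12 /i/ → [+RTR]; bound reached.
From /ṣ/ at 11 leftward: 10 /k/ transparent; 9 /j/ blocks.
Targets with no active source: positions 2 6 stay [-emphatic].
[+RTR] positions on the surface: 3 4 5 11 12.

5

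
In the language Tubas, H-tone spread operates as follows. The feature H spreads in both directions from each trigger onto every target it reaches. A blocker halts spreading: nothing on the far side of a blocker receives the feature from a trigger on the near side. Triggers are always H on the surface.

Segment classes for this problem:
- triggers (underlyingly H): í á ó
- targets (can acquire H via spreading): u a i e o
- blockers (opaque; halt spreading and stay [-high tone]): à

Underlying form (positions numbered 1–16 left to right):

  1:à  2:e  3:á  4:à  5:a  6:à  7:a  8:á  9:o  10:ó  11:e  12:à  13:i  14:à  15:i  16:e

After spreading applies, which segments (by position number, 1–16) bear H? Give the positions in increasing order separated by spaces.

2 3 7 8 9 10 11

From /á/ at 3 rightward: 4 /à/ blocks.
From /á/ at 3 leftward: 2 /e/ → H; 1 /à/ blocks.
From /á/ at 8 rightward: 9 /o/ → H; 10 /ó/ is itself a trigger — this domain ends here.
From /á/ at 8 leftward: 7 /a/ → H; 6 /à/ blocks.
From /ó/ at 10 rightward: 11 /e/ → H; 12 /à/ blocks.
From /ó/ at 10 leftward: 9 /o/ → H; 8 /á/ is itself a trigger — this domain ends here.
Targets with no active source: positions 5 13 15 16 stay [-high tone].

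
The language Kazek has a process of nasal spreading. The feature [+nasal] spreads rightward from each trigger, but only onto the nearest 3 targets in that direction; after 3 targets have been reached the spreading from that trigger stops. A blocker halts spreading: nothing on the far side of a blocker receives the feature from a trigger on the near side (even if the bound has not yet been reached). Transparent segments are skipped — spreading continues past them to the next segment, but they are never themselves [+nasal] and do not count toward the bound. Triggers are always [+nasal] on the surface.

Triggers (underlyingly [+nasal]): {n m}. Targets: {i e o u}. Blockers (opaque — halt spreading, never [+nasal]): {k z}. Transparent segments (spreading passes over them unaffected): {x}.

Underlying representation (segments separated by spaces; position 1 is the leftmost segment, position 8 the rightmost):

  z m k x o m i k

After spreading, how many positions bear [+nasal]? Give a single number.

3

From /m/ at 2 rightward: 3 /k/ blocks.
From /m/ at 6 rightward: 7 /i/ → [+nasal]; 8 /k/ blocks.
Target with no active source: position 5 stays [-nasal].
[+nasal] positions on the surface: 2 6 7.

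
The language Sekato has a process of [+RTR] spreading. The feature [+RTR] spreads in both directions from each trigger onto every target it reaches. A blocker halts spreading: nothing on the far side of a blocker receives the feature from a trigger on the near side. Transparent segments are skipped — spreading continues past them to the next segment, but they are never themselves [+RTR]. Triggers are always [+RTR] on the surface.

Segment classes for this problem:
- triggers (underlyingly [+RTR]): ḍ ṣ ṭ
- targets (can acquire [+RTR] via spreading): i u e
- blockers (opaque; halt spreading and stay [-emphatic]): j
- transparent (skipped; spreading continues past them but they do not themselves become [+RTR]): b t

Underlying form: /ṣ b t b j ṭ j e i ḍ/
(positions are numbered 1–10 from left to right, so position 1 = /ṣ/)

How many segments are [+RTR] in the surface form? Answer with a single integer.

5

From /ṣ/ at 1 rightward: 2 /b/ transparent; 3 /t/ transparent; 4 /b/ transparent; 5 /j/ blocks.
From /ṣ/ at 1 leftward: word edge.
From /ṭ/ at 6 rightward: 7 /j/ blocks.
From /ṭ/ at 6 leftward: 5 /j/ blocks.
From /ḍ/ at 10 rightward: word edge.
From /ḍ/ at 10 leftward: 9 /i/ → [+RTR]; 8 /e/ → [+RTR]; 7 /j/ blocks.
[+RTR] positions on the surface: 1 6 8 9 10.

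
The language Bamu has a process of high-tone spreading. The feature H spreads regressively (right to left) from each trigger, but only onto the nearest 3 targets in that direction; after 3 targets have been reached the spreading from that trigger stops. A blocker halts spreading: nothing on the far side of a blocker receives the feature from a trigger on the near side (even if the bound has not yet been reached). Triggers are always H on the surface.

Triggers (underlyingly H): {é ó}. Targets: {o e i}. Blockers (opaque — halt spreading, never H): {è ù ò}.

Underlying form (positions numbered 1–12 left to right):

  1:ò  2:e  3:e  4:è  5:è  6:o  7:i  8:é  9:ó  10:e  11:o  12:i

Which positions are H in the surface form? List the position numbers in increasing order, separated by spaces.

6 7 8 9

From /é/ at 8 leftward: 7 /i/ → H; 6 /o/ → H; 5 /è/ blocks.
From /ó/ at 9 leftward: 8 /é/ is itself a trigger — this domain ends here.
Targets with no active source: positions 2 3 10 11 12 stay [-high tone].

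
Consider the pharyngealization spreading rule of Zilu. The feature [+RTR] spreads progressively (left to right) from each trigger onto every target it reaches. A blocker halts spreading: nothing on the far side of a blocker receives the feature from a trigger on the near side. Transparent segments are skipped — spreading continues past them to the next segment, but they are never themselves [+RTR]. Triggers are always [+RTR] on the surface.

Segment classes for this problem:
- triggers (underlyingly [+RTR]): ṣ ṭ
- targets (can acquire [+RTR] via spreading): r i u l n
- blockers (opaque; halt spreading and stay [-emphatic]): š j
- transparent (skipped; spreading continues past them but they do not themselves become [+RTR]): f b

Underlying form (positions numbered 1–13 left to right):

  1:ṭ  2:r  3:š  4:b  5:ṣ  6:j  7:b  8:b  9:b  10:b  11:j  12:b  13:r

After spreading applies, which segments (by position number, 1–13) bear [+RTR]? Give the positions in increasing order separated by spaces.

From /ṭ/ at 1 rightward: 2 /r/ → [+RTR]; 3 /š/ blocks.
From /ṣ/ at 5 rightward: 6 /j/ blocks.
Target with no active source: position 13 stays [-emphatic].

1 2 5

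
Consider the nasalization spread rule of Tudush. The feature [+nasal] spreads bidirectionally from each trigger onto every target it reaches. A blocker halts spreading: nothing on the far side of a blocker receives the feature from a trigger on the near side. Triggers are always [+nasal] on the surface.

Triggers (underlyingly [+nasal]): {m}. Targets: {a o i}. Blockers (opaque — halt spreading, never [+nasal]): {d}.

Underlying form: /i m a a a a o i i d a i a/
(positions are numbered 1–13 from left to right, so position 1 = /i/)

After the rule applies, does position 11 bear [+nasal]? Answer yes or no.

no

From /m/ at 2 rightward: 3 /a/ → [+nasal]; 4 /a/ → [+nasal]; 5 /a/ → [+nasal]; 6 /a/ → [+nasal]; 7 /o/ → [+nasal]; 8 /i/ → [+nasal]; 9 /i/ → [+nasal]; 10 /d/ blocks.
From /m/ at 2 leftward: 1 /i/ → [+nasal]; word edge.
Targets with no active source: positions 11 12 13 stay [-nasal].
[+nasal] positions on the surface: 1 2 3 4 5 6 7 8 9.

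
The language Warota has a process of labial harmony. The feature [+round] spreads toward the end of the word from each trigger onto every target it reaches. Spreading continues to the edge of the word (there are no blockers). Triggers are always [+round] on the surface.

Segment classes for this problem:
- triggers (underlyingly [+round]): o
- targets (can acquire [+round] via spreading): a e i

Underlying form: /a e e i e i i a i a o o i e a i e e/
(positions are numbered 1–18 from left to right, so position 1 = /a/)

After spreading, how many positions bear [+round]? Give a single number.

8

From /o/ at 11 rightward: 12 /o/ is itself a trigger — this domain ends here.
From /o/ at 12 rightward: 13 /i/ → [+round]; 14 /e/ → [+round]; 15 /a/ → [+round]; 16 /i/ → [+round]; 17 /e/ → [+round]; 18 /e/ → [+round]; word edge.
Targets with no active source: positions 1 2 3 4 5 6 7 8 9 10 stay [-round].
[+round] positions on the surface: 11 12 13 14 15 16 17 18.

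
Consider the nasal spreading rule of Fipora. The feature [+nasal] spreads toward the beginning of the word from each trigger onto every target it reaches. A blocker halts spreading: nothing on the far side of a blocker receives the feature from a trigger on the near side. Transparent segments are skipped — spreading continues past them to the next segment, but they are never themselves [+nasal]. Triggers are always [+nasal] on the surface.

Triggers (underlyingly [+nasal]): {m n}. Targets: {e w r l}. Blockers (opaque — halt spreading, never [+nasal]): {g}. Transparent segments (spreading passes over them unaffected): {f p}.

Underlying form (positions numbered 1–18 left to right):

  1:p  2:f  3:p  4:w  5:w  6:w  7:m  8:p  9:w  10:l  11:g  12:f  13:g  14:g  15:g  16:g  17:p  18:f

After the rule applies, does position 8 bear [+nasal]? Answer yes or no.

no

From /m/ at 7 leftward: 6 /w/ → [+nasal]; 5 /w/ → [+nasal]; 4 /w/ → [+nasal]; 3 /p/ transparent; 2 /f/ transparent; 1 /p/ transparent; word edge.
Targets with no active source: positions 9 10 stay [-nasal].
[+nasal] positions on the surface: 4 5 6 7.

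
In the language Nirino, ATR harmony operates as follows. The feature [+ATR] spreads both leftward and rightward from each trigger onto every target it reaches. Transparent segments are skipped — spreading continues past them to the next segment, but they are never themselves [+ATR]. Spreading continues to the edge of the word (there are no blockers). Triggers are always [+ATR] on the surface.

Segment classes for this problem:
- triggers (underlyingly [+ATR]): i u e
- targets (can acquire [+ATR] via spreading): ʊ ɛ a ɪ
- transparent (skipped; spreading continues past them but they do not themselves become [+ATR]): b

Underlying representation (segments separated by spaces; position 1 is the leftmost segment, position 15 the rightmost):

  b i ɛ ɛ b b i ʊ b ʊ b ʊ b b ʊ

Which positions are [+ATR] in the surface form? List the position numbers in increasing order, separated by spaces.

From /i/ at 2 rightward: 3 /ɛ/ → [+ATR]; 4 /ɛ/ → [+ATR]; 5 /b/ transparent; 6 /b/ transparent; 7 /i/ is itself a trigger — this domain ends here.
From /i/ at 2 leftward: 1 /b/ transparent; word edge.
From /i/ at 7 rightward: 8 /ʊ/ → [+ATR]; 9 /b/ transparent; 10 /ʊ/ → [+ATR]; 11 /b/ transparent; 12 /ʊ/ → [+ATR]; 13 /b/ transparent; 14 /b/ transparent; 15 /ʊ/ → [+ATR]; word edge.
From /i/ at 7 leftward: 6 /b/ transparent; 5 /b/ transparent; 4 /ɛ/ → [+ATR]; 3 /ɛ/ → [+ATR]; 2 /i/ is itself a trigger — this domain ends here.

2 3 4 7 8 10 12 15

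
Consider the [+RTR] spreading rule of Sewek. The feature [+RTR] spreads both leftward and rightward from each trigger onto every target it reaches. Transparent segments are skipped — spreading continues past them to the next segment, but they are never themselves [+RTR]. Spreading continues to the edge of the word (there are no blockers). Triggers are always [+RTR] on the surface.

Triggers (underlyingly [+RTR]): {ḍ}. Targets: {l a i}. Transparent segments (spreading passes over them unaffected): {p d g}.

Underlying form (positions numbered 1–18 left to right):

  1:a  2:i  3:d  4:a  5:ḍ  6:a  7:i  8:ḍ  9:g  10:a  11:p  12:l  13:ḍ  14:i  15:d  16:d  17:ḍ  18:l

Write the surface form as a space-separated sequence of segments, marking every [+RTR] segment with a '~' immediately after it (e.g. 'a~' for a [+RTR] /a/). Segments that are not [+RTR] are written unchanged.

a~ i~ d a~ ḍ~ a~ i~ ḍ~ g a~ p l~ ḍ~ i~ d d ḍ~ l~

From /ḍ/ at 5 rightward: 6 /a/ → [+RTR]; 7 /i/ → [+RTR]; 8 /ḍ/ is itself a trigger — this domain ends here.
From /ḍ/ at 5 leftward: 4 /a/ → [+RTR]; 3 /d/ transparent; 2 /i/ → [+RTR]; 1 /a/ → [+RTR]; word edge.
From /ḍ/ at 8 rightward: 9 /g/ transparent; 10 /a/ → [+RTR]; 11 /p/ transparent; 12 /l/ → [+RTR]; 13 /ḍ/ is itself a trigger — this domain ends here.
From /ḍ/ at 8 leftward: 7 /i/ → [+RTR]; 6 /a/ → [+RTR]; 5 /ḍ/ is itself a trigger — this domain ends here.
From /ḍ/ at 13 rightward: 14 /i/ → [+RTR]; 15 /d/ transparent; 16 /d/ transparent; 17 /ḍ/ is itself a trigger — this domain ends here.
From /ḍ/ at 13 leftward: 12 /l/ → [+RTR]; 11 /p/ transparent; 10 /a/ → [+RTR]; 9 /g/ transparent; 8 /ḍ/ is itself a trigger — this domain ends here.
From /ḍ/ at 17 rightward: 18 /l/ → [+RTR]; word edge.
From /ḍ/ at 17 leftward: 16 /d/ transparent; 15 /d/ transparent; 14 /i/ → [+RTR]; 13 /ḍ/ is itself a trigger — this domain ends here.
[+RTR] positions on the surface: 1 2 4 5 6 7 8 10 12 13 14 17 18.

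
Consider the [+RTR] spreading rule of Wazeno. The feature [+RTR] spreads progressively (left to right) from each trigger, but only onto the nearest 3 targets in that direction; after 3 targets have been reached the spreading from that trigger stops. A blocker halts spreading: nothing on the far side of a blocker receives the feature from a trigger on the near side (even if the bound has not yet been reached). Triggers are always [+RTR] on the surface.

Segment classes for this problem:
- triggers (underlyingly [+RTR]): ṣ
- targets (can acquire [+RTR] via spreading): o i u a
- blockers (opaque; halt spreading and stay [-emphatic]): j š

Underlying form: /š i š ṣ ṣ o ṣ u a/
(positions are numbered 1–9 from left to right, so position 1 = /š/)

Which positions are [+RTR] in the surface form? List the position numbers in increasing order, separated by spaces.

From /ṣ/ at 4 rightward: 5 /ṣ/ is itself a trigger — this domain ends here.
From /ṣ/ at 5 rightward: 6 /o/ → [+RTR]; 7 /ṣ/ is itself a trigger — this domain ends here.
From /ṣ/ at 7 rightward: 8 /u/ → [+RTR]; 9 /a/ → [+RTR]; word edge.
Target with no active source: position 2 stays [-emphatic].

4 5 6 7 8 9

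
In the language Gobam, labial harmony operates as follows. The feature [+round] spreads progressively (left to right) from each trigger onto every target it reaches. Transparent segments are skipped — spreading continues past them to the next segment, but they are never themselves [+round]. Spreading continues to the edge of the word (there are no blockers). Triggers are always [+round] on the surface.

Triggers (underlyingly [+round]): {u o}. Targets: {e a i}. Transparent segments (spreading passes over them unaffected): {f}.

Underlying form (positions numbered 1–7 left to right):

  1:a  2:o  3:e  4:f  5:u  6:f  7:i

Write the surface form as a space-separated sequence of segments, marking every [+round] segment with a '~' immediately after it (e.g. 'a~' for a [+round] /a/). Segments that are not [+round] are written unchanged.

From /o/ at 2 rightward: 3 /e/ → [+round]; 4 /f/ transparent; 5 /u/ is itself a trigger — this domain ends here.
From /u/ at 5 rightward: 6 /f/ transparent; 7 /i/ → [+round]; word edge.
Target with no active source: position 1 stays [-round].
[+round] positions on the surface: 2 3 5 7.

a o~ e~ f u~ f i~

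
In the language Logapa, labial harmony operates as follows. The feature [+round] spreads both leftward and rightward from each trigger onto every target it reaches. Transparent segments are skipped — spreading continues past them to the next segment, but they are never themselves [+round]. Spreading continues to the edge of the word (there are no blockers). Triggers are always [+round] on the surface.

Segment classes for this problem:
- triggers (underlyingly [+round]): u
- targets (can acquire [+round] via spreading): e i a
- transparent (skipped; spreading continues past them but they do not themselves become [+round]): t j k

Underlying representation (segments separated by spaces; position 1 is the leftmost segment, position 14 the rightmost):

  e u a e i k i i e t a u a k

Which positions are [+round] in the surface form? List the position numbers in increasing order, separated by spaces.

1 2 3 4 5 7 8 9 11 12 13

From /u/ at 2 rightward: 3 /a/ → [+round]; 4 /e/ → [+round]; 5 /i/ → [+round]; 6 /k/ transparent; 7 /i/ → [+round]; 8 /i/ → [+round]; 9 /e/ → [+round]; 10 /t/ transparent; 11 /a/ → [+round]; 12 /u/ is itself a trigger — this domain ends here.
From /u/ at 2 leftward: 1 /e/ → [+round]; word edge.
From /u/ at 12 rightward: 13 /a/ → [+round]; 14 /k/ transparent; word edge.
From /u/ at 12 leftward: 11 /a/ → [+round]; 10 /t/ transparent; 9 /e/ → [+round]; 8 /i/ → [+round]; 7 /i/ → [+round]; 6 /k/ transparent; 5 /i/ → [+round]; 4 /e/ → [+round]; 3 /a/ → [+round]; 2 /u/ is itself a trigger — this domain ends here.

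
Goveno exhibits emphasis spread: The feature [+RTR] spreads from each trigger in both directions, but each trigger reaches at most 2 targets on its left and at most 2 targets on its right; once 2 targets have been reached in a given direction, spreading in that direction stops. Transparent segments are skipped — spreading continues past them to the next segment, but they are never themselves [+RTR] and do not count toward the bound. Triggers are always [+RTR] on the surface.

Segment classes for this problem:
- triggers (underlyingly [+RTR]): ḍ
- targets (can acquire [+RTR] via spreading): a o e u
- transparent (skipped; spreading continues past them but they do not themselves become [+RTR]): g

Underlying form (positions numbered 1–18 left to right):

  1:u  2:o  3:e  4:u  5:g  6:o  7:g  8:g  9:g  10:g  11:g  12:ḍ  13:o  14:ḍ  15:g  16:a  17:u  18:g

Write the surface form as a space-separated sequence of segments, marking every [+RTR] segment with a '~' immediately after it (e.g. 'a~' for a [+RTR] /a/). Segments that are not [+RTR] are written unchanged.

u o e u~ g o~ g g g g g ḍ~ o~ ḍ~ g a~ u~ g

From /ḍ/ at 12 rightward: 13 /o/ → [+RTR]; 14 /ḍ/ is itself a trigger — this domain ends here.
From /ḍ/ at 12 leftward: 11 /g/ transparent; 10 /g/ transparent; 9 /g/ transparent; 8 /g/ transparent; 7 /g/ transparent; 6 /o/ → [+RTR]; 5 /g/ transparent; 4 /u/ → [+RTR]; bound reached.
From /ḍ/ at 14 rightward: 15 /g/ transparent; 16 /a/ → [+RTR]; 17 /u/ → [+RTR]; bound reached.
From /ḍ/ at 14 leftward: 13 /o/ → [+RTR]; 12 /ḍ/ is itself a trigger — this domain ends here.
Targets with no active source: positions 1 2 3 stay [-emphatic].
[+RTR] positions on the surface: 4 6 12 13 14 16 17.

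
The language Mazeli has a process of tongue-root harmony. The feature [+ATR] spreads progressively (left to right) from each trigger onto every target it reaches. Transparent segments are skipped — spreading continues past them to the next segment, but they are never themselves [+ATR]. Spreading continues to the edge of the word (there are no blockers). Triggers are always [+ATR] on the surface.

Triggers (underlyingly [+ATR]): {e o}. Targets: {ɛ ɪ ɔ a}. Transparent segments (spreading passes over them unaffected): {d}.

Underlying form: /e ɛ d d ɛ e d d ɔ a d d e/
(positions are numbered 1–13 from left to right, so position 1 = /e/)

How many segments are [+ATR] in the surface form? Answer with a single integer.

7

From /e/ at 1 rightward: 2 /ɛ/ → [+ATR]; 3 /d/ transparent; 4 /d/ transparent; 5 /ɛ/ → [+ATR]; 6 /e/ is itself a trigger — this domain ends here.
From /e/ at 6 rightward: 7 /d/ transparent; 8 /d/ transparent; 9 /ɔ/ → [+ATR]; 10 /a/ → [+ATR]; 11 /d/ transparent; 12 /d/ transparent; 13 /e/ is itself a trigger — this domain ends here.
From /e/ at 13 rightward: word edge.
[+ATR] positions on the surface: 1 2 5 6 9 10 13.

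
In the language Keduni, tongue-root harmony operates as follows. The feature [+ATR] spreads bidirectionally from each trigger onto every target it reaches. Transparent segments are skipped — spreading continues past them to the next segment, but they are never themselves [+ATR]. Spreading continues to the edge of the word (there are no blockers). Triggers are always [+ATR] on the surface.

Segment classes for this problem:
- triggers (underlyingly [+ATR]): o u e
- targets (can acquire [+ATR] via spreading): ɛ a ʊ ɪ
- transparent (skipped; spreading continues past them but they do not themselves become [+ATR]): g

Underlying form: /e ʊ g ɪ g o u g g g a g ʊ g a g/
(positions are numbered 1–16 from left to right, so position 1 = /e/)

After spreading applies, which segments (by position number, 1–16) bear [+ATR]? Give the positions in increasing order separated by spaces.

From /e/ at 1 rightward: 2 /ʊ/ → [+ATR]; 3 /g/ transparent; 4 /ɪ/ → [+ATR]; 5 /g/ transparent; 6 /o/ is itself a trigger — this domain ends here.
From /e/ at 1 leftward: word edge.
From /o/ at 6 rightward: 7 /u/ is itself a trigger — this domain ends here.
From /o/ at 6 leftward: 5 /g/ transparent; 4 /ɪ/ → [+ATR]; 3 /g/ transparent; 2 /ʊ/ → [+ATR]; 1 /e/ is itself a trigger — this domain ends here.
From /u/ at 7 rightward: 8 /g/ transparent; 9 /g/ transparent; 10 /g/ transparent; 11 /a/ → [+ATR]; 12 /g/ transparent; 13 /ʊ/ → [+ATR]; 14 /g/ transparent; 15 /a/ → [+ATR]; 16 /g/ transparent; word edge.
From /u/ at 7 leftward: 6 /o/ is itself a trigger — this domain ends here.

1 2 4 6 7 11 13 15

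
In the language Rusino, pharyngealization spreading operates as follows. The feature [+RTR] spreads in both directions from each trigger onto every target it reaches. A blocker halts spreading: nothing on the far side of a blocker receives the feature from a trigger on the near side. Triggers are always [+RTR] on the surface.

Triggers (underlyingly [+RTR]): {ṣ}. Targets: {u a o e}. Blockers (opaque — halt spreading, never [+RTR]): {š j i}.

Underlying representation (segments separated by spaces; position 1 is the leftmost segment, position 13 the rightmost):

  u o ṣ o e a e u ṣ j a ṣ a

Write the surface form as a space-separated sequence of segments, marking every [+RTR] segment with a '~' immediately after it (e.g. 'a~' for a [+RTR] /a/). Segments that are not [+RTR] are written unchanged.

From /ṣ/ at 3 rightward: 4 /o/ → [+RTR]; 5 /e/ → [+RTR]; 6 /a/ → [+RTR]; 7 /e/ → [+RTR]; 8 /u/ → [+RTR]; 9 /ṣ/ is itself a trigger — this domain ends here.
From /ṣ/ at 3 leftward: 2 /o/ → [+RTR]; 1 /u/ → [+RTR]; word edge.
From /ṣ/ at 9 rightward: 10 /j/ blocks.
From /ṣ/ at 9 leftward: 8 /u/ → [+RTR]; 7 /e/ → [+RTR]; 6 /a/ → [+RTR]; 5 /e/ → [+RTR]; 4 /o/ → [+RTR]; 3 /ṣ/ is itself a trigger — this domain ends here.
From /ṣ/ at 12 rightward: 13 /a/ → [+RTR]; word edge.
From /ṣ/ at 12 leftward: 11 /a/ → [+RTR]; 10 /j/ blocks.
[+RTR] positions on the surface: 1 2 3 4 5 6 7 8 9 11 12 13.

u~ o~ ṣ~ o~ e~ a~ e~ u~ ṣ~ j a~ ṣ~ a~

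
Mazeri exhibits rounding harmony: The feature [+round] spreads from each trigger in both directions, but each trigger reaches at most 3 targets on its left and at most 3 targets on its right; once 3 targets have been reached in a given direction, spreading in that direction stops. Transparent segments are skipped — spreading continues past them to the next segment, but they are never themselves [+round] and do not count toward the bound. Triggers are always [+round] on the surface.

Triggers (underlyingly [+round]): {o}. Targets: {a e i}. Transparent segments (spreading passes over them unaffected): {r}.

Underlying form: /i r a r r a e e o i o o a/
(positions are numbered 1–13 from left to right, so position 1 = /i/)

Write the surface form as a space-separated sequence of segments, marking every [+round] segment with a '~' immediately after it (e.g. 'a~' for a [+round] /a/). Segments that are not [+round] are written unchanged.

From /o/ at 9 rightward: 10 /i/ → [+round]; 11 /o/ is itself a trigger — this domain ends here.
From /o/ at 9 leftward: 8 /e/ → [+round]; 7 /e/ → [+round]; 6 /a/ → [+round]; bound reached.
From /o/ at 11 rightward: 12 /o/ is itself a trigger — this domain ends here.
From /o/ at 11 leftward: 10 /i/ → [+round]; 9 /o/ is itself a trigger — this domain ends here.
From /o/ at 12 rightward: 13 /a/ → [+round]; word edge.
From /o/ at 12 leftward: 11 /o/ is itself a trigger — this domain ends here.
Targets with no active source: positions 1 3 stay [-round].
[+round] positions on the surface: 6 7 8 9 10 11 12 13.

i r a r r a~ e~ e~ o~ i~ o~ o~ a~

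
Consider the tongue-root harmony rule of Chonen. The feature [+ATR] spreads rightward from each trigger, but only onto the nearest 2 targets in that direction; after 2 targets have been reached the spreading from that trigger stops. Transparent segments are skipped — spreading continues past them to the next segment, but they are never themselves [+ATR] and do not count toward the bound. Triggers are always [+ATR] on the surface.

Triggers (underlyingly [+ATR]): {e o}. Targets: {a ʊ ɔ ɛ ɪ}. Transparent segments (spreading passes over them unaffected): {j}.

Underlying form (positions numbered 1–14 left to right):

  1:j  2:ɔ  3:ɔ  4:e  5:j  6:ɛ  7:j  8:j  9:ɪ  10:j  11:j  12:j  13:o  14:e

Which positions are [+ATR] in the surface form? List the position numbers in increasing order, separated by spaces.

4 6 9 13 14

From /e/ at 4 rightward: 5 /j/ transparent; 6 /ɛ/ → [+ATR]; 7 /j/ transparent; 8 /j/ transparent; 9 /ɪ/ → [+ATR]; bound reached.
From /o/ at 13 rightward: 14 /e/ is itself a trigger — this domain ends here.
From /e/ at 14 rightward: word edge.
Targets with no active source: positions 2 3 stay [-ATR].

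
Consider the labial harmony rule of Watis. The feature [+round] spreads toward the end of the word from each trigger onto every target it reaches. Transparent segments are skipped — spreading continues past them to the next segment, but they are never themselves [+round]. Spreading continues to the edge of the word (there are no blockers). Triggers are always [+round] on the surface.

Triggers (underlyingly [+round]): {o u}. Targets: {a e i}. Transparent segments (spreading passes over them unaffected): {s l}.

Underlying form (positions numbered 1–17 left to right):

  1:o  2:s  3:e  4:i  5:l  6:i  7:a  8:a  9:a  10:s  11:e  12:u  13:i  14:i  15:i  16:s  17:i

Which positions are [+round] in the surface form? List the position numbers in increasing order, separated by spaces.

1 3 4 6 7 8 9 11 12 13 14 15 17

From /o/ at 1 rightward: 2 /s/ transparent; 3 /e/ → [+round]; 4 /i/ → [+round]; 5 /l/ transparent; 6 /i/ → [+round]; 7 /a/ → [+round]; 8 /a/ → [+round]; 9 /a/ → [+round]; 10 /s/ transparent; 11 /e/ → [+round]; 12 /u/ is itself a trigger — this domain ends here.
From /u/ at 12 rightward: 13 /i/ → [+round]; 14 /i/ → [+round]; 15 /i/ → [+round]; 16 /s/ transparent; 17 /i/ → [+round]; word edge.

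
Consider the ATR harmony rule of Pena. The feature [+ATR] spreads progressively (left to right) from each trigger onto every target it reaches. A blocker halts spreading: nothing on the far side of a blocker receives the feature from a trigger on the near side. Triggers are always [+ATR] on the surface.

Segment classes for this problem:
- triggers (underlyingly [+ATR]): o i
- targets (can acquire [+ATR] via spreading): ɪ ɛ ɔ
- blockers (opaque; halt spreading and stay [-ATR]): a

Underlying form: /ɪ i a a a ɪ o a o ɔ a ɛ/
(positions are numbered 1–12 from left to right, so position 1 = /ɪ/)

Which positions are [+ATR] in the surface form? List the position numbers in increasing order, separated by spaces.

From /i/ at 2 rightward: 3 /a/ blocks.
From /o/ at 7 rightward: 8 /a/ blocks.
From /o/ at 9 rightward: 10 /ɔ/ → [+ATR]; 11 /a/ blocks.
Targets with no active source: positions 1 6 12 stay [-ATR].

2 7 9 10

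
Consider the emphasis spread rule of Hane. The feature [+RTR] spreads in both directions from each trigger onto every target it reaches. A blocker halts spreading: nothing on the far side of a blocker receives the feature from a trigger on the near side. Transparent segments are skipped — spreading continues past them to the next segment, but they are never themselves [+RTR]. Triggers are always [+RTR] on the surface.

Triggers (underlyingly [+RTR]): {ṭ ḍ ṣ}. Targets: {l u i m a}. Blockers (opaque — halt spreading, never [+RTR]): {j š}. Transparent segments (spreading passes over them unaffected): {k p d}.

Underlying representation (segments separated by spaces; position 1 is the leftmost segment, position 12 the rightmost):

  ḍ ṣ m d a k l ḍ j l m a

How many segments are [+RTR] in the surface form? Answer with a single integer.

From /ḍ/ at 1 rightward: 2 /ṣ/ is itself a trigger — this domain ends here.
From /ḍ/ at 1 leftward: word edge.
From /ṣ/ at 2 rightward: 3 /m/ → [+RTR]; 4 /d/ transparent; 5 /a/ → [+RTR]; 6 /k/ transparent; 7 /l/ → [+RTR]; 8 /ḍ/ is itself a trigger — this domain ends here.
From /ṣ/ at 2 leftward: 1 /ḍ/ is itself a trigger — this domain ends here.
From /ḍ/ at 8 rightward: 9 /j/ blocks.
From /ḍ/ at 8 leftward: 7 /l/ → [+RTR]; 6 /k/ transparent; 5 /a/ → [+RTR]; 4 /d/ transparent; 3 /m/ → [+RTR]; 2 /ṣ/ is itself a trigger — this domain ends here.
Targets with no active source: positions 10 11 12 stay [-emphatic].
[+RTR] positions on the surface: 1 2 3 5 7 8.

6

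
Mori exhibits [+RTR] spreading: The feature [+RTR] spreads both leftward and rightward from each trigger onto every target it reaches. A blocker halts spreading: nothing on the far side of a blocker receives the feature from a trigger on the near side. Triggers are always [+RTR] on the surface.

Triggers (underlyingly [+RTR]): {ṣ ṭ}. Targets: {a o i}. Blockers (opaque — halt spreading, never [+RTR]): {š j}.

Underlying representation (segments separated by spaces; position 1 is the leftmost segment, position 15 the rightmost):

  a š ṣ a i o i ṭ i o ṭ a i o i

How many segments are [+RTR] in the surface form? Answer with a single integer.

From /ṣ/ at 3 rightward: 4 /a/ → [+RTR]; 5 /i/ → [+RTR]; 6 /o/ → [+RTR]; 7 /i/ → [+RTR]; 8 /ṭ/ is itself a trigger — this domain ends here.
From /ṣ/ at 3 leftward: 2 /š/ blocks.
From /ṭ/ at 8 rightward: 9 /i/ → [+RTR]; 10 /o/ → [+RTR]; 11 /ṭ/ is itself a trigger — this domain ends here.
From /ṭ/ at 8 leftward: 7 /i/ → [+RTR]; 6 /o/ → [+RTR]; 5 /i/ → [+RTR]; 4 /a/ → [+RTR]; 3 /ṣ/ is itself a trigger — this domain ends here.
From /ṭ/ at 11 rightward: 12 /a/ → [+RTR]; 13 /i/ → [+RTR]; 14 /o/ → [+RTR]; 15 /i/ → [+RTR]; word edge.
From /ṭ/ at 11 leftward: 10 /o/ → [+RTR]; 9 /i/ → [+RTR]; 8 /ṭ/ is itself a trigger — this domain ends here.
Target with no active source: position 1 stays [-emphatic].
[+RTR] positions on the surface: 3 4 5 6 7 8 9 10 11 12 13 14 15.

13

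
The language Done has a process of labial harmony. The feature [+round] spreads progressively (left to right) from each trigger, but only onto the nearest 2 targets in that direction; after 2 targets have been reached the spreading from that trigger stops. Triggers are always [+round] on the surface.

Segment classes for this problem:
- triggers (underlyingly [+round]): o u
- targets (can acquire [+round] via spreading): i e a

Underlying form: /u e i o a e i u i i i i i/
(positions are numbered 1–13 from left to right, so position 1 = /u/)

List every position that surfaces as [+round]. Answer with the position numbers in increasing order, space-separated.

From /u/ at 1 rightward: 2 /e/ → [+round]; 3 /i/ → [+round]; bound reached.
From /o/ at 4 rightward: 5 /a/ → [+round]; 6 /e/ → [+round]; bound reached.
From /u/ at 8 rightward: 9 /i/ → [+round]; 10 /i/ → [+round]; bound reached.
Targets with no active source: positions 7 11 12 13 stay [-round].

1 2 3 4 5 6 8 9 10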